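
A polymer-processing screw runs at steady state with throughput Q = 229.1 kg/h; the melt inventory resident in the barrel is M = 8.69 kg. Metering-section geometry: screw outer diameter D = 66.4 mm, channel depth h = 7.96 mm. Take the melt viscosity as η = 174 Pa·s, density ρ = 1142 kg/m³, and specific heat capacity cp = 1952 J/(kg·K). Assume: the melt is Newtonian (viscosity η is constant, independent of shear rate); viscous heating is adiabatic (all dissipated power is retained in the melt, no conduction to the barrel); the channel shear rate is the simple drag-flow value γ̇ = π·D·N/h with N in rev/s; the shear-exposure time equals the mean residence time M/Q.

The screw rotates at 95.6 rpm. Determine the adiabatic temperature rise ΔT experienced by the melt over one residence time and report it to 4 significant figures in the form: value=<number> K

Q_s = Q / 3600 = 229.1 / 3600 = 0.0636389 kg/s
t_res = M / Q_s = 8.69 ÷ 0.0636389 = 136.552 s
Convert to SI: D = 0.0664 m, h = 0.00796 m, N = 95.6/60 = 1.59333 rev/s
Shear rate: γ̇ = πDN/h = π·0.0664·1.59333/0.00796 = 41.7553 s⁻¹
ΔT = η·γ̇²·t_res / (ρ·cp) = 174 · (41.7553)² · 136.552 / (1142 · 1952) = 18.5833 K

value=18.58 K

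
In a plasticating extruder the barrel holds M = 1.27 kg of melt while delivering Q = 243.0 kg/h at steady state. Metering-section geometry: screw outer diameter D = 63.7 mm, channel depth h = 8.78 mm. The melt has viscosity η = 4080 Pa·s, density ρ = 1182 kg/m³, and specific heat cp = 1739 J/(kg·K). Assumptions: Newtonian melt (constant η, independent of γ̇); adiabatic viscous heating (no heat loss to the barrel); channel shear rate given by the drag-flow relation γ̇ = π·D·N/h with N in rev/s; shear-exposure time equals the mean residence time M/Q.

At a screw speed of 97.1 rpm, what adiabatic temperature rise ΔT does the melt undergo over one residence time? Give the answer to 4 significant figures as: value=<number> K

value=50.81 K

Q_s = Q / 3600 = 243.0 / 3600 = 0.0675 kg/s
t_res = M / Q_s = 1.27 ÷ 0.0675 = 18.8148 s
Convert to SI: D = 0.0637 m, h = 0.00878 m, N = 97.1/60 = 1.61833 rev/s
γ̇ = π·D·N / h = π · 0.0637 · 1.61833 / 0.00878 = 36.8861 s⁻¹
ΔT = η·γ̇²·t_res / (ρ·cp) = 4080 · (36.8861)² · 18.8148 / (1182 · 1739) = 50.8123 K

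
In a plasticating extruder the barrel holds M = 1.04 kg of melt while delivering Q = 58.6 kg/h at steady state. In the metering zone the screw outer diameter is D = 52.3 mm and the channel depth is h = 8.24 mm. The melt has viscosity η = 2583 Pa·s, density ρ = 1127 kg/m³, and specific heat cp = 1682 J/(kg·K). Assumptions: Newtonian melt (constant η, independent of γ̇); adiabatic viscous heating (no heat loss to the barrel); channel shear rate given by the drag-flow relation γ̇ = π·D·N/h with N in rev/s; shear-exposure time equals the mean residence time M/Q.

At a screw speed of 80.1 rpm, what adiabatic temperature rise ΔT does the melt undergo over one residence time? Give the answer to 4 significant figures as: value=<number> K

value=61.69 K

Convert throughput: Q = 58.6 kg/h = 58.6/3600 = 0.0162778 kg/s
Mean residence time: t_res = M/Q_s = 1.04 kg / 0.0162778 kg/s = 63.8908 s
D = 52.3 mm = 0.0523 m;  h = 8.24 mm = 0.00824 m;  N = 80.1 rpm / 60 = 1.335 rev/s
Shear rate: γ̇ = πDN/h = π·0.0523·1.335/0.00824 = 26.6199 s⁻¹
Adiabatic rise: ΔT = η γ̇² t_res / (ρ cp) = 2583·(26.6199)²·63.8908 / (1127·1682) = 61.6913 K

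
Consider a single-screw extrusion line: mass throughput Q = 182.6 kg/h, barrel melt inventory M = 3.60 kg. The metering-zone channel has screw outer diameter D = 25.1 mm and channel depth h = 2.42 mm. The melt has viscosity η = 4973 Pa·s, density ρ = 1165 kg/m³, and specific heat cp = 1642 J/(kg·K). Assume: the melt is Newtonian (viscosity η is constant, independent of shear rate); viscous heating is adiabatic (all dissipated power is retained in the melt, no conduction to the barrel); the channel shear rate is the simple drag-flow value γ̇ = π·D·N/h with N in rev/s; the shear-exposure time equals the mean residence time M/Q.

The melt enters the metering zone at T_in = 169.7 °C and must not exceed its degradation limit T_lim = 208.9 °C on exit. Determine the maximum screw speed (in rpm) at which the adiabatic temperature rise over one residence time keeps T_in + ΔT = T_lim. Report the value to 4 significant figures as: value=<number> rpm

value=26.84 rpm

Throughput in SI: Q_s = 182.6 kg/h ÷ 3600 s/h = 0.0507222 kg/s
Mean residence time: t_res = M/Q_s = 3.60 kg / 0.0507222 kg/s = 70.9748 s
D = 25.1 mm = 0.0251 m;  h = 2.42 mm = 0.00242 m
Allowable rise: ΔT_a = T_lim − T_in = 208.9 − 169.7 = 39.2 K
γ̇_max² = ΔT_a·ρ·cp/(η·t_res) = 39.2·1165·1642/(4973·70.9748) = 212.453 s⁻²
γ̇_max = √212.453 = 14.5758 s⁻¹
N_max = γ̇_max h / (πD) = 14.5758·0.00242/(π·0.0251) = 0.447325 rev/s → ×60 = 26.8395 rpm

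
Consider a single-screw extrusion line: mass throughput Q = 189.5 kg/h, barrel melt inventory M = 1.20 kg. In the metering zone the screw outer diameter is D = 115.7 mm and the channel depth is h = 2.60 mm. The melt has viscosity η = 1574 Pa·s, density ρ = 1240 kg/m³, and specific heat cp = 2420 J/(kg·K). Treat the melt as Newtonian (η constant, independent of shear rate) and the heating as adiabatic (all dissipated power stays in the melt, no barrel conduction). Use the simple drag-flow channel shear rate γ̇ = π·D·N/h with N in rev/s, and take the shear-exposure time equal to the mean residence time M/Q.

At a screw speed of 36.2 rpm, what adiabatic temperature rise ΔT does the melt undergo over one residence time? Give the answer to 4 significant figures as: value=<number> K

Q_s = Q / 3600 = 189.5 / 3600 = 0.0526389 kg/s
Mean residence time: t_res = M/Q_s = 1.20 kg / 0.0526389 kg/s = 22.7968 s
Geometry in metres: D = 115.7 mm → 0.1157 m, h = 2.60 mm → 0.0026 m; screw speed N = 36.2 rpm = 0.603333 rev/s
γ̇ = π D N / h = (π)(0.1157)(0.603333) / 0.0026 = 84.3465 s⁻¹
Adiabatic rise: ΔT = η γ̇² t_res / (ρ cp) = 1574·(84.3465)²·22.7968 / (1240·2420) = 85.07 K

value=85.07 K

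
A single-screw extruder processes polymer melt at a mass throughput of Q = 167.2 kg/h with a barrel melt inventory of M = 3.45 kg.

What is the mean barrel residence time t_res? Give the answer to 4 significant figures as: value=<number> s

value=74.28 s

Convert throughput: Q = 167.2 kg/h = 167.2/3600 = 0.0464444 kg/s
t_res = M / Q_s = 3.45 ÷ 0.0464444 = 74.2823 s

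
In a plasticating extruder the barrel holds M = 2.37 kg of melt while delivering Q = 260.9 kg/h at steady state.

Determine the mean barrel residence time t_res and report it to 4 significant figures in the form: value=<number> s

value=32.70 s

Convert throughput: Q = 260.9 kg/h = 260.9/3600 = 0.0724722 kg/s
t_res = M / Q_s = 2.37 / 0.0724722 = 32.7022 s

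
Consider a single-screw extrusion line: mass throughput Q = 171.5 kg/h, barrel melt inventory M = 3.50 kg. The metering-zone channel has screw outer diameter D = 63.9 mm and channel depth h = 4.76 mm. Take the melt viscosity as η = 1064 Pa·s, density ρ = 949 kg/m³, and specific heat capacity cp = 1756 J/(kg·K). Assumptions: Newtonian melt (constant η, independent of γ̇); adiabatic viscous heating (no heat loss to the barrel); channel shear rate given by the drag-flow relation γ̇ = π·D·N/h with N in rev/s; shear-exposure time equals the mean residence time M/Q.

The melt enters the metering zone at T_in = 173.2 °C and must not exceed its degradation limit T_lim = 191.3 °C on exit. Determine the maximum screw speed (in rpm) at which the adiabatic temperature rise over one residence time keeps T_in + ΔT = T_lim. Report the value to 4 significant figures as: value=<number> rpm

value=27.95 rpm

Convert throughput: Q = 171.5 kg/h = 171.5/3600 = 0.0476389 kg/s
Mean residence time: t_res = M/Q_s = 3.50 kg / 0.0476389 kg/s = 73.4694 s
Convert to metres: D = 0.0639 m, h = 0.00476 m
ΔT_a = T_lim − T_in = 191.3 − 173.2 = 18.1 K
γ̇_max² = ΔT_a·ρ·cp/(η·t_res) = 18.1·949·1756/(1064·73.4694) = 385.852 s⁻²
γ̇_max = √385.852 = 19.6431 s⁻¹
N_max = γ̇_max h / (πD) = 19.6431·0.00476/(π·0.0639) = 0.465765 rev/s → ×60 = 27.9459 rpm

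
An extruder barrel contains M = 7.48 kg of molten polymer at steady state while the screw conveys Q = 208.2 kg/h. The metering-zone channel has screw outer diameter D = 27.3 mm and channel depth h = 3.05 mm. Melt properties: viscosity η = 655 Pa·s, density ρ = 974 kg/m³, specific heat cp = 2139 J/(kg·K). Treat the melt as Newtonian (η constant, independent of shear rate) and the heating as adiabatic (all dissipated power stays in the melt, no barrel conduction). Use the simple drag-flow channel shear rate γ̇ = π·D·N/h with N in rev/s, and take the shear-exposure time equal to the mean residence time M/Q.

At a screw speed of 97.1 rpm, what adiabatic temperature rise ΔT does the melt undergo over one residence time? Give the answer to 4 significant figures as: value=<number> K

Q_s = Q / 3600 = 208.2 / 3600 = 0.0578333 kg/s
t_res = M / Q_s = 7.48 / 0.0578333 = 129.337 s
D = 27.3 mm = 0.0273 m;  h = 3.05 mm = 0.00305 m;  N = 97.1 rpm / 60 = 1.61833 rev/s
Shear rate: γ̇ = πDN/h = π·0.0273·1.61833/0.00305 = 45.5073 s⁻¹
ΔT = η·γ̇²·t_res / (ρ·cp) = 655 · (45.5073)² · 129.337 / (974 · 2139) = 84.2086 K

value=84.21 K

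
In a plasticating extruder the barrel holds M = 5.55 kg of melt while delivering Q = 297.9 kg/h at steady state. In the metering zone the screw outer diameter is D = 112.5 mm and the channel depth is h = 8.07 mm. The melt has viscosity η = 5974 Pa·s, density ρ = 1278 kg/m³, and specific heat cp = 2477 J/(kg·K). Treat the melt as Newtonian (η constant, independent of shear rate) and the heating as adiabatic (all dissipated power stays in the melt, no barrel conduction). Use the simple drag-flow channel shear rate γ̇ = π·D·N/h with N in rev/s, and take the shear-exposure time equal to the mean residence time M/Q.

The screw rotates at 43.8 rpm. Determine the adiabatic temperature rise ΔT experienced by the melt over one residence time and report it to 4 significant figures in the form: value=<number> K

Throughput in SI: Q_s = 297.9 kg/h ÷ 3600 s/h = 0.08275 kg/s
t_res = M / Q_s = 5.55 ÷ 0.08275 = 67.0695 s
Convert to SI: D = 0.1125 m, h = 0.00807 m, N = 43.8/60 = 0.73 rev/s
γ̇ = π D N / h = (π)(0.1125)(0.73) / 0.00807 = 31.9707 s⁻¹
Adiabatic rise: ΔT = η γ̇² t_res / (ρ cp) = 5974·(31.9707)²·67.0695 / (1278·2477) = 129.371 K

value=129.4 K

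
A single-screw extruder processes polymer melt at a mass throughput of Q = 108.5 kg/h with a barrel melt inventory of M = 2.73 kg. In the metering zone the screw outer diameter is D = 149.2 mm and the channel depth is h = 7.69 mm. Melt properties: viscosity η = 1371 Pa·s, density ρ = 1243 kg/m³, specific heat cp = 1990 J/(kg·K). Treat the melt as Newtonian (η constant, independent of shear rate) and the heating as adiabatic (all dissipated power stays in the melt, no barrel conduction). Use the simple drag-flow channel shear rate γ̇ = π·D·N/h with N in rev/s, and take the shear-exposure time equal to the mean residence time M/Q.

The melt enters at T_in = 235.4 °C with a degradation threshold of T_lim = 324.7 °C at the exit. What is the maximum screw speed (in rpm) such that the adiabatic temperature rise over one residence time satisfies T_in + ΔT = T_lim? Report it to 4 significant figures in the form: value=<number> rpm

Q_s = Q / 3600 = 108.5 / 3600 = 0.0301389 kg/s
Mean residence time: t_res = M/Q_s = 2.73 kg / 0.0301389 kg/s = 90.5806 s
D = 149.2 mm = 0.1492 m;  h = 7.69 mm = 0.00769 m
ΔT_a = T_lim − T_in = 324.7 °C − 235.4 °C = 89.3 K
Invert ΔT = ηγ̇²t_res/(ρcp) for γ̇: γ̇_max² = ΔT_a ρ cp / (η t_res) = 89.3·1243·1990 / (1371·90.5806) = 1778.7 s⁻²
γ̇_max = sqrt(1778.7) = 42.1746 s⁻¹
Solve γ̇ = πDN/h for N: N_max = γ̇_max·h/(π·D) = 42.1746 × 0.00769 / (π × 0.1492) = 0.691925 rev/s = 41.5155 rpm

value=41.52 rpm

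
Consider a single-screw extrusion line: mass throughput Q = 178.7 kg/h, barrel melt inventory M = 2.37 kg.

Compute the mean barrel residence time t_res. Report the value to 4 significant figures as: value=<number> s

Throughput in SI: Q_s = 178.7 kg/h ÷ 3600 s/h = 0.0496389 kg/s
t_res = M / Q_s = 2.37 / 0.0496389 = 47.7448 s

value=47.74 s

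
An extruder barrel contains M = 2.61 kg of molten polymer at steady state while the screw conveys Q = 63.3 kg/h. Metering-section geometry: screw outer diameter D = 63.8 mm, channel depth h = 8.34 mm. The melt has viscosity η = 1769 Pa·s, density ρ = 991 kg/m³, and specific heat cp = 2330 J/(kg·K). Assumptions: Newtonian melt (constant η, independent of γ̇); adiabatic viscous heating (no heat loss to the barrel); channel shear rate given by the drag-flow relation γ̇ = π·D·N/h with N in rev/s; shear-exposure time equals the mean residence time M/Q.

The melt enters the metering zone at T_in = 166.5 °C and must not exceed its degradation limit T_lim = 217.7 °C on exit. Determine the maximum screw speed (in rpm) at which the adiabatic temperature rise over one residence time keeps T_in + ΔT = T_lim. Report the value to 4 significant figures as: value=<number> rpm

Convert throughput: Q = 63.3 kg/h = 63.3/3600 = 0.0175833 kg/s
Mean residence time: t_res = M/Q_s = 2.61 kg / 0.0175833 kg/s = 148.436 s
D = 63.8 mm = 0.0638 m;  h = 8.34 mm = 0.00834 m
Allowable rise: ΔT_a = T_lim − T_in = 217.7 − 166.5 = 51.2 K
Invert ΔT = ηγ̇²t_res/(ρcp) for γ̇: γ̇_max² = ΔT_a ρ cp / (η t_res) = 51.2·991·2330 / (1769·148.436) = 450.228 s⁻²
Take the square root: γ̇_max = √(450.228) = 21.2186 s⁻¹
N_max = γ̇_max·h / (π·D) = 21.2186 · 0.00834 / (π · 0.0638) = 0.8829 rev/s = 52.974 rpm

value=52.97 rpm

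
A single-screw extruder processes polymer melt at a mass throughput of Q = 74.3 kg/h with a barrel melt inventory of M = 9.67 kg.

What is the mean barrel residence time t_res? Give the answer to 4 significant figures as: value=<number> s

value=468.5 s

Q_s = Q / 3600 = 74.3 / 3600 = 0.0206389 kg/s
Mean residence time: t_res = M/Q_s = 9.67 kg / 0.0206389 kg/s = 468.533 s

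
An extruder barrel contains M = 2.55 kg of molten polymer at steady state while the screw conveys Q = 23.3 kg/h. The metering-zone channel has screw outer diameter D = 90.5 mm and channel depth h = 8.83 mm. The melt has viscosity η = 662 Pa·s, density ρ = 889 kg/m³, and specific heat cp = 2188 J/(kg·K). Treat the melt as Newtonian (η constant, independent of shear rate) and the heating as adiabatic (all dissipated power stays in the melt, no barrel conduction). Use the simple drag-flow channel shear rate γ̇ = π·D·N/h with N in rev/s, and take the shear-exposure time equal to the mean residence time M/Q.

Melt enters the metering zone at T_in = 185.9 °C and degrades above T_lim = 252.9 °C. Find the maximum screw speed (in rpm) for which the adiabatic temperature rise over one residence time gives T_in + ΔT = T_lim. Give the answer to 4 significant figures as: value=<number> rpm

value=41.65 rpm

Q_s = Q / 3600 = 23.3 / 3600 = 0.00647222 kg/s
Mean residence time: t_res = M/Q_s = 2.55 kg / 0.00647222 kg/s = 393.991 s
Convert to metres: D = 0.0905 m, h = 0.00883 m
ΔT_a = T_lim − T_in = 252.9 °C − 185.9 °C = 67 K
γ̇_max² = ΔT_a·ρ·cp/(η·t_res) = 67·889·2188/(662·393.991) = 499.665 s⁻²
γ̇_max = √499.665 = 22.3532 s⁻¹
Solve γ̇ = πDN/h for N: N_max = γ̇_max·h/(π·D) = 22.3532 × 0.00883 / (π × 0.0905) = 0.694228 rev/s = 41.6537 rpm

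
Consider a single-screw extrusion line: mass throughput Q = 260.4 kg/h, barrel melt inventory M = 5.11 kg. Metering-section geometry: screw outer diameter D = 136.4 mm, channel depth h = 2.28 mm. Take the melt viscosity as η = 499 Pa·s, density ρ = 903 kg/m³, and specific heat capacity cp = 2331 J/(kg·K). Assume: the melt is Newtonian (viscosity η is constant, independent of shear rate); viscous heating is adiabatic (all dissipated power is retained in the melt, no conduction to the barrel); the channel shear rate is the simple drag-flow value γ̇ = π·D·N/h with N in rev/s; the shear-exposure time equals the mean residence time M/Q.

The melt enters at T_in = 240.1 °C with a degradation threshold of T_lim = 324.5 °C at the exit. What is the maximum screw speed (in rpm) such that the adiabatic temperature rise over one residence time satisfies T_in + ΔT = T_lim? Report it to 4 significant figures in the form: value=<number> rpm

value=22.66 rpm

Convert throughput: Q = 260.4 kg/h = 260.4/3600 = 0.0723333 kg/s
t_res = M / Q_s = 5.11 / 0.0723333 = 70.6452 s
Geometry in SI: D = 136.4 mm → 0.1364 m, h = 2.28 mm → 0.00228 m
ΔT_a = T_lim − T_in = 324.5 − 240.1 = 84.4 K
Invert ΔT = ηγ̇²t_res/(ρcp) for γ̇: γ̇_max² = ΔT_a ρ cp / (η t_res) = 84.4·903·2331 / (499·70.6452) = 5039.52 s⁻²
γ̇_max = sqrt(5039.52) = 70.9896 s⁻¹
N_max = γ̇_max h / (πD) = 70.9896·0.00228/(π·0.1364) = 0.377716 rev/s → ×60 = 22.663 rpm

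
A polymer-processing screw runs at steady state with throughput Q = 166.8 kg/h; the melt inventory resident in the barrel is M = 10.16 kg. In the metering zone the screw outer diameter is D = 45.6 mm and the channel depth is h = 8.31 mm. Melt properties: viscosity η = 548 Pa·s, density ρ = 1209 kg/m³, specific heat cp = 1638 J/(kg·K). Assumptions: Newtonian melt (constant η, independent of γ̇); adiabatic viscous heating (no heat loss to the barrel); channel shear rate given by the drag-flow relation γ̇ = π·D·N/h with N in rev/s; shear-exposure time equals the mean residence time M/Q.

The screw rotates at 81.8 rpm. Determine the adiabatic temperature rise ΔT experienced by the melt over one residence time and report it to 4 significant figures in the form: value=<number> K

Convert throughput: Q = 166.8 kg/h = 166.8/3600 = 0.0463333 kg/s
Mean residence time: t_res = M/Q_s = 10.16 kg / 0.0463333 kg/s = 219.281 s
Geometry in metres: D = 45.6 mm → 0.0456 m, h = 8.31 mm → 0.00831 m; screw speed N = 81.8 rpm = 1.36333 rev/s
Shear rate: γ̇ = πDN/h = π·0.0456·1.36333/0.00831 = 23.5026 s⁻¹
Adiabatic rise: ΔT = η γ̇² t_res / (ρ cp) = 548·(23.5026)²·219.281 / (1209·1638) = 33.5175 K

value=33.52 K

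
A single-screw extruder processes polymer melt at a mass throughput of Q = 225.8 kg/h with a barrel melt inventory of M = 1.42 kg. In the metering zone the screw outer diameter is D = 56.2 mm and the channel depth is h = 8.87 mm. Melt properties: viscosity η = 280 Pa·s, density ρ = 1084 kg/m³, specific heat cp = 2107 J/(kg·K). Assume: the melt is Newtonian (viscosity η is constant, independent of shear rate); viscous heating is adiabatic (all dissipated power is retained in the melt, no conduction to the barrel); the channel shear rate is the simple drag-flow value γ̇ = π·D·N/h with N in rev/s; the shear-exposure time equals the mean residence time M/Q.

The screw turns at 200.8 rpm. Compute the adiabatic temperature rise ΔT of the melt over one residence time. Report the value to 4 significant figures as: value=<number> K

Throughput in SI: Q_s = 225.8 kg/h ÷ 3600 s/h = 0.0627222 kg/s
Mean residence time: t_res = M/Q_s = 1.42 kg / 0.0627222 kg/s = 22.6395 s
Convert to SI: D = 0.0562 m, h = 0.00887 m, N = 200.8/60 = 3.34667 rev/s
γ̇ = π·D·N / h = π · 0.0562 · 3.34667 / 0.00887 = 66.6155 s⁻¹
Adiabatic rise: ΔT = η γ̇² t_res / (ρ cp) = 280·(66.6155)²·22.6395 / (1084·2107) = 12.3163 K

value=12.32 K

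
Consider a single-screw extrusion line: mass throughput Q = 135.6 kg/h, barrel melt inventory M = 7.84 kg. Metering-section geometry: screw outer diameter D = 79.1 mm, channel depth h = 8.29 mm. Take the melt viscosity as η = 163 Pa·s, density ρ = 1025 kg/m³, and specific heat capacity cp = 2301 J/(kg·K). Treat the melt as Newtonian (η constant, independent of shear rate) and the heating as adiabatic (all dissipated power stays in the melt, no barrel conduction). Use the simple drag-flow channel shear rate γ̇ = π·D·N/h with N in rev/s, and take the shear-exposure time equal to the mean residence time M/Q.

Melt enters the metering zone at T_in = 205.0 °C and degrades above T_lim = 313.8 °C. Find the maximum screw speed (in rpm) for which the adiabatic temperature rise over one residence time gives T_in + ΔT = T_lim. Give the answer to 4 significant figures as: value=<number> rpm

Throughput in SI: Q_s = 135.6 kg/h ÷ 3600 s/h = 0.0376667 kg/s
t_res = M / Q_s = 7.84 ÷ 0.0376667 = 208.142 s
D = 79.1 mm = 0.0791 m;  h = 8.29 mm = 0.00829 m
Allowable rise: ΔT_a = T_lim − T_in = 313.8 − 205.0 = 108.8 K
Invert ΔT = ηγ̇²t_res/(ρcp) for γ̇: γ̇_max² = ΔT_a ρ cp / (η t_res) = 108.8·1025·2301 / (163·208.142) = 7563.5 s⁻²
Take the square root: γ̇_max = √(7563.5) = 86.9684 s⁻¹
Solve γ̇ = πDN/h for N: N_max = γ̇_max·h/(π·D) = 86.9684 × 0.00829 / (π × 0.0791) = 2.90128 rev/s = 174.077 rpm

value=174.1 rpm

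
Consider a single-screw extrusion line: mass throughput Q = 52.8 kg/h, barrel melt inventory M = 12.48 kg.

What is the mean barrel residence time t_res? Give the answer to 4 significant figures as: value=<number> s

Throughput in SI: Q_s = 52.8 kg/h ÷ 3600 s/h = 0.0146667 kg/s
t_res = M / Q_s = 12.48 / 0.0146667 = 850.909 s

value=850.9 s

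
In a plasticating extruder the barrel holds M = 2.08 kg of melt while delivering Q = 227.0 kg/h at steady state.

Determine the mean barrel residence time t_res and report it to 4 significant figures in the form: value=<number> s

Throughput in SI: Q_s = 227.0 kg/h ÷ 3600 s/h = 0.0630556 kg/s
t_res = M / Q_s = 2.08 / 0.0630556 = 32.9868 s

value=32.99 s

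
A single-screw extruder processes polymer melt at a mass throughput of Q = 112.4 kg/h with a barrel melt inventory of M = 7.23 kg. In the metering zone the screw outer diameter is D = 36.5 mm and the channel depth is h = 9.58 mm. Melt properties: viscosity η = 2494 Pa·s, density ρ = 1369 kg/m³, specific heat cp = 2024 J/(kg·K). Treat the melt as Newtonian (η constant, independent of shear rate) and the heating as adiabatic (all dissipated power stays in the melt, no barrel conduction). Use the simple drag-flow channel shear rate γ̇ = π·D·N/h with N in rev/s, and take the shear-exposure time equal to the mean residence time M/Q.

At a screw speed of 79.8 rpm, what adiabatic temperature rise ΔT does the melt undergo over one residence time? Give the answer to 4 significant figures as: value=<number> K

value=52.82 K

Convert throughput: Q = 112.4 kg/h = 112.4/3600 = 0.0312222 kg/s
Mean residence time: t_res = M/Q_s = 7.23 kg / 0.0312222 kg/s = 231.566 s
D = 36.5 mm = 0.0365 m;  h = 9.58 mm = 0.00958 m;  N = 79.8 rpm / 60 = 1.33 rev/s
γ̇ = π D N / h = (π)(0.0365)(1.33) / 0.00958 = 15.9195 s⁻¹
Adiabatic rise: ΔT = η γ̇² t_res / (ρ cp) = 2494·(15.9195)²·231.566 / (1369·2024) = 52.822 K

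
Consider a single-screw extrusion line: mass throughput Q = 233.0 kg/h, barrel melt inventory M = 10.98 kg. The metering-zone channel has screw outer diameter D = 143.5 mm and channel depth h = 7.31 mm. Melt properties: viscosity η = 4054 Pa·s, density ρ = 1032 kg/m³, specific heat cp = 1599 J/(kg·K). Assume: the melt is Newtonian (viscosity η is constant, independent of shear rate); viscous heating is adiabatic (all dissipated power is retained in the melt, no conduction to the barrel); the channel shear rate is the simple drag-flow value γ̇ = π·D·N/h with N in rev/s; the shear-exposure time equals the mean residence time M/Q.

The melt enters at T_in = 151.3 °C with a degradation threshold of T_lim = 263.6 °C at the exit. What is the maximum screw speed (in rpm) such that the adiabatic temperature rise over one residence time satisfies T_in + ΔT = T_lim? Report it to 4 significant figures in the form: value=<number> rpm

value=15.97 rpm

Throughput in SI: Q_s = 233.0 kg/h ÷ 3600 s/h = 0.0647222 kg/s
t_res = M / Q_s = 10.98 / 0.0647222 = 169.648 s
D = 143.5 mm = 0.1435 m;  h = 7.31 mm = 0.00731 m
Allowable rise: ΔT_a = T_lim − T_in = 263.6 − 151.3 = 112.3 K
Invert ΔT = ηγ̇²t_res/(ρcp) for γ̇: γ̇_max² = ΔT_a ρ cp / (η t_res) = 112.3·1032·1599 / (4054·169.648) = 269.448 s⁻²
γ̇_max = √269.448 = 16.4149 s⁻¹
N_max = γ̇_max·h / (π·D) = 16.4149 · 0.00731 / (π · 0.1435) = 0.266166 rev/s = 15.97 rpm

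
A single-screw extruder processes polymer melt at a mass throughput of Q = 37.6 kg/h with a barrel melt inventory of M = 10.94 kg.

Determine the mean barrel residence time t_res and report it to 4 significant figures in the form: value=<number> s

Q_s = Q / 3600 = 37.6 / 3600 = 0.0104444 kg/s
t_res = M / Q_s = 10.94 ÷ 0.0104444 = 1047.45 s

value=1047. s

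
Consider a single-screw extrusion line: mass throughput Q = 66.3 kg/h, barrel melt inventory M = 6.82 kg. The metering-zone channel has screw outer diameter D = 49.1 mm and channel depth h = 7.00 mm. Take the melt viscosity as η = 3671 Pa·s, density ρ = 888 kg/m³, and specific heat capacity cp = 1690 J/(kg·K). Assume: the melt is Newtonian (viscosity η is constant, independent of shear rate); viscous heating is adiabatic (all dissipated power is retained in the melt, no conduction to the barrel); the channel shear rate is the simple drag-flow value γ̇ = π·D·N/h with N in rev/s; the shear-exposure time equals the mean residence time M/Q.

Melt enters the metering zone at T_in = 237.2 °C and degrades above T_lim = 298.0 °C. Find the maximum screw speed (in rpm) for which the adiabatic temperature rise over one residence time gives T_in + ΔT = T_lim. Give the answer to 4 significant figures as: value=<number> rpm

Q_s = Q / 3600 = 66.3 / 3600 = 0.0184167 kg/s
t_res = M / Q_s = 6.82 / 0.0184167 = 370.317 s
Geometry in SI: D = 49.1 mm → 0.0491 m, h = 7.00 mm → 0.007 m
Allowable rise: ΔT_a = T_lim − T_in = 298.0 − 237.2 = 60.8 K
Invert ΔT = ηγ̇²t_res/(ρcp) for γ̇: γ̇_max² = ΔT_a ρ cp / (η t_res) = 60.8·888·1690 / (3671·370.317) = 67.119 s⁻²
γ̇_max = sqrt(67.119) = 8.19262 s⁻¹
N_max = γ̇_max·h / (π·D) = 8.19262 · 0.007 / (π · 0.0491) = 0.371783 rev/s = 22.307 rpm

value=22.31 rpm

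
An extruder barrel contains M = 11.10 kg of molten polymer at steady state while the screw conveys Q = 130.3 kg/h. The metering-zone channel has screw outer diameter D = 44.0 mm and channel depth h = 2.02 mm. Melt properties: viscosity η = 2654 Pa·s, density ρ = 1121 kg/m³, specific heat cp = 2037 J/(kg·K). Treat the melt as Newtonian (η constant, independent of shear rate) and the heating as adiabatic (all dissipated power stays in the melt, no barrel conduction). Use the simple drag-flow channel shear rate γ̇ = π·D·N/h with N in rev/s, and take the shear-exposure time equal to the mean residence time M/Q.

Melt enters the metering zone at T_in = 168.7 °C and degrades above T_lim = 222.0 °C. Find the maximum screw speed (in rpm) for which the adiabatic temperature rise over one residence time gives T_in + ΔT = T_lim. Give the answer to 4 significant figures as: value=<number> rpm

Throughput in SI: Q_s = 130.3 kg/h ÷ 3600 s/h = 0.0361944 kg/s
Mean residence time: t_res = M/Q_s = 11.10 kg / 0.0361944 kg/s = 306.677 s
Geometry in SI: D = 44.0 mm → 0.044 m, h = 2.02 mm → 0.00202 m
ΔT_a = T_lim − T_in = 222.0 °C − 168.7 °C = 53.3 K
γ̇_max² = ΔT_a·ρ·cp / (η·t_res) = [53.3 × 1121 × 2037] / [2654 × 306.677] = 149.535 s⁻²
γ̇_max = sqrt(149.535) = 12.2284 s⁻¹
N_max = γ̇_max h / (πD) = 12.2284·0.00202/(π·0.044) = 0.178698 rev/s → ×60 = 10.7219 rpm

value=10.72 rpm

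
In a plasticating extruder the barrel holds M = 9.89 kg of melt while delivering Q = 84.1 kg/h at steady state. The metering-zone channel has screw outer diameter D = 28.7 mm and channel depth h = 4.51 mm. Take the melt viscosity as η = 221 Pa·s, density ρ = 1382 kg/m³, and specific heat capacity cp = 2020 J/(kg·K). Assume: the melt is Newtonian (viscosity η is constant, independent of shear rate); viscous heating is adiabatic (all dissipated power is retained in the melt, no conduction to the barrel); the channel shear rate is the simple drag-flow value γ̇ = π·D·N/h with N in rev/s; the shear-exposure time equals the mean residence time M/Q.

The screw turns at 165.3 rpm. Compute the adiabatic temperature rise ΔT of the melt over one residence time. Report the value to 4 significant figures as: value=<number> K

Convert throughput: Q = 84.1 kg/h = 84.1/3600 = 0.0233611 kg/s
Mean residence time: t_res = M/Q_s = 9.89 kg / 0.0233611 kg/s = 423.353 s
Convert to SI: D = 0.0287 m, h = 0.00451 m, N = 165.3/60 = 2.755 rev/s
γ̇ = π D N / h = (π)(0.0287)(2.755) / 0.00451 = 55.0778 s⁻¹
Adiabatic rise: ΔT = η γ̇² t_res / (ρ cp) = 221·(55.0778)²·423.353 / (1382·2020) = 101.669 K

value=101.7 K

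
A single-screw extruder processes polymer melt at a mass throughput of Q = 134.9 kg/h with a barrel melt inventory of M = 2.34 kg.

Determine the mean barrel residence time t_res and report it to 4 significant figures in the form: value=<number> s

value=62.45 s

Convert throughput: Q = 134.9 kg/h = 134.9/3600 = 0.0374722 kg/s
t_res = M / Q_s = 2.34 / 0.0374722 = 62.4463 s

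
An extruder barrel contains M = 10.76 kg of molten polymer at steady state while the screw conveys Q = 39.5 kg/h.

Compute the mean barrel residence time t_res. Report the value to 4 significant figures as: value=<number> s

value=980.7 s

Q_s = Q / 3600 = 39.5 / 3600 = 0.0109722 kg/s
t_res = M / Q_s = 10.76 / 0.0109722 = 980.658 s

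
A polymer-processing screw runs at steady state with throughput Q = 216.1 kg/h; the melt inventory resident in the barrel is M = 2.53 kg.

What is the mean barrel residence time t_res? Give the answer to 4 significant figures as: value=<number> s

value=42.15 s

Q_s = Q / 3600 = 216.1 / 3600 = 0.0600278 kg/s
t_res = M / Q_s = 2.53 ÷ 0.0600278 = 42.1472 s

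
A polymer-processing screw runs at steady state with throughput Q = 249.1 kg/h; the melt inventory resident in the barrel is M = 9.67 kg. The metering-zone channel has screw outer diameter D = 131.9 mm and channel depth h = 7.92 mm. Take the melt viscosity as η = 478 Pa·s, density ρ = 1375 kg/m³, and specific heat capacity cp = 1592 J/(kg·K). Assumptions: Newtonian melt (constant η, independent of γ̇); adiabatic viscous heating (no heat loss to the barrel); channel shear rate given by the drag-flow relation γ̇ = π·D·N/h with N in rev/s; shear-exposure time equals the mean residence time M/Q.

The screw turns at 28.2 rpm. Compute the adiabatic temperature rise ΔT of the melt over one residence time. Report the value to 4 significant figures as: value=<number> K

value=18.45 K

Throughput in SI: Q_s = 249.1 kg/h ÷ 3600 s/h = 0.0691944 kg/s
t_res = M / Q_s = 9.67 ÷ 0.0691944 = 139.751 s
Geometry in metres: D = 131.9 mm → 0.1319 m, h = 7.92 mm → 0.00792 m; screw speed N = 28.2 rpm = 0.47 rev/s
Shear rate: γ̇ = πDN/h = π·0.1319·0.47/0.00792 = 24.5905 s⁻¹
ΔT = η·γ̇²·t_res/(ρ·cp) = [478 × 24.5905² × 139.751] / [1375 × 1592] = 18.4532 K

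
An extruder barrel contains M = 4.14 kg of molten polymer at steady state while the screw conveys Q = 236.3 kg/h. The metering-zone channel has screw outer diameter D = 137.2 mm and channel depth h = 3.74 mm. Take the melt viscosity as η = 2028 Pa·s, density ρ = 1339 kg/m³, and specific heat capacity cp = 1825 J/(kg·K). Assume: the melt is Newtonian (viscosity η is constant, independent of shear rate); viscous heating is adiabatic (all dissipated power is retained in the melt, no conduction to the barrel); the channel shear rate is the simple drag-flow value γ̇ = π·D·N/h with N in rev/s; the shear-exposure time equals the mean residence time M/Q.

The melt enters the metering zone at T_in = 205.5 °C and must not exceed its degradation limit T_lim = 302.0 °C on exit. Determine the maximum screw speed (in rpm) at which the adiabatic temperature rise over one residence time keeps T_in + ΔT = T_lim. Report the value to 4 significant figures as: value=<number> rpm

Q_s = Q / 3600 = 236.3 / 3600 = 0.0656389 kg/s
t_res = M / Q_s = 4.14 / 0.0656389 = 63.0724 s
Geometry in SI: D = 137.2 mm → 0.1372 m, h = 3.74 mm → 0.00374 m
ΔT_a = T_lim − T_in = 302.0 − 205.5 = 96.5 K
γ̇_max² = ΔT_a·ρ·cp/(η·t_res) = 96.5·1339·1825/(2028·63.0724) = 1843.59 s⁻²
Take the square root: γ̇_max = √(1843.59) = 42.937 s⁻¹
N_max = γ̇_max h / (πD) = 42.937·0.00374/(π·0.1372) = 0.372563 rev/s → ×60 = 22.3538 rpm

value=22.35 rpm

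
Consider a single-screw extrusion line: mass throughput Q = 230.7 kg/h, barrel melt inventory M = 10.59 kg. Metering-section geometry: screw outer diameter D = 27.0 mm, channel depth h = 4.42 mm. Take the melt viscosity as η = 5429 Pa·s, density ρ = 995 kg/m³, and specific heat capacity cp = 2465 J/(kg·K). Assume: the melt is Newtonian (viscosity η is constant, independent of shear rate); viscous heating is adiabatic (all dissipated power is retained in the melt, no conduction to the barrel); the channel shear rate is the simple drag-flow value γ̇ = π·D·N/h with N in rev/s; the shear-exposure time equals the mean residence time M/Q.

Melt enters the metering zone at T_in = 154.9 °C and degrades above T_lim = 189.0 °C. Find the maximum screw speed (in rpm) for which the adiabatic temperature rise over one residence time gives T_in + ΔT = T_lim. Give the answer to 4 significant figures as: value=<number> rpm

Convert throughput: Q = 230.7 kg/h = 230.7/3600 = 0.0640833 kg/s
Mean residence time: t_res = M/Q_s = 10.59 kg / 0.0640833 kg/s = 165.254 s
Geometry in SI: D = 27.0 mm → 0.027 m, h = 4.42 mm → 0.00442 m
ΔT_a = T_lim − T_in = 189.0 °C − 154.9 °C = 34.1 K
γ̇_max² = ΔT_a·ρ·cp/(η·t_res) = 34.1·995·2465/(5429·165.254) = 93.2231 s⁻²
γ̇_max = √93.2231 = 9.65521 s⁻¹
Solve γ̇ = πDN/h for N: N_max = γ̇_max·h/(π·D) = 9.65521 × 0.00442 / (π × 0.027) = 0.503119 rev/s = 30.1871 rpm

value=30.19 rpm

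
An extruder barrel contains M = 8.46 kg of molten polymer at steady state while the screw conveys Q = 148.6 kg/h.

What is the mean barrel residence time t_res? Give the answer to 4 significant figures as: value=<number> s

value=205.0 s

Convert throughput: Q = 148.6 kg/h = 148.6/3600 = 0.0412778 kg/s
t_res = M / Q_s = 8.46 / 0.0412778 = 204.953 s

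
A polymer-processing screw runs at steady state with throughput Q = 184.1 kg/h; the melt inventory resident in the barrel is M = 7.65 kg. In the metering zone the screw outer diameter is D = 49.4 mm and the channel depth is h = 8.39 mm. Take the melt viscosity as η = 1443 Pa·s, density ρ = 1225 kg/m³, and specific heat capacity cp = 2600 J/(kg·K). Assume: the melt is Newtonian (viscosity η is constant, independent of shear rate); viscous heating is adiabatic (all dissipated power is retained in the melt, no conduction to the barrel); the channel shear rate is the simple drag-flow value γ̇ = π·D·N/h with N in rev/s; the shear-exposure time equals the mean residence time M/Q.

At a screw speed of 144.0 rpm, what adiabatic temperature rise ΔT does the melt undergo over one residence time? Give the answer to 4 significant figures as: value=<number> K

value=133.6 K

Q_s = Q / 3600 = 184.1 / 3600 = 0.0511389 kg/s
t_res = M / Q_s = 7.65 / 0.0511389 = 149.593 s
Convert to SI: D = 0.0494 m, h = 0.00839 m, N = 144.0/60 = 2.4 rev/s
γ̇ = π·D·N / h = π · 0.0494 · 2.4 / 0.00839 = 44.3942 s⁻¹
ΔT = η·γ̇²·t_res / (ρ·cp) = 1443 · (44.3942)² · 149.593 / (1225 · 2600) = 133.573 K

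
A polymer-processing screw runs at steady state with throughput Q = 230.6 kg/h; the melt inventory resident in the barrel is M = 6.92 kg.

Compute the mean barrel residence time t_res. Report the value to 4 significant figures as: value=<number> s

value=108.0 s

Convert throughput: Q = 230.6 kg/h = 230.6/3600 = 0.0640556 kg/s
t_res = M / Q_s = 6.92 / 0.0640556 = 108.031 s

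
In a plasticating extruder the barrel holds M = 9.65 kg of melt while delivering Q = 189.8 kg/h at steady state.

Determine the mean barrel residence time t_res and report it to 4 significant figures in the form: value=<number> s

Q_s = Q / 3600 = 189.8 / 3600 = 0.0527222 kg/s
t_res = M / Q_s = 9.65 ÷ 0.0527222 = 183.035 s

value=183.0 s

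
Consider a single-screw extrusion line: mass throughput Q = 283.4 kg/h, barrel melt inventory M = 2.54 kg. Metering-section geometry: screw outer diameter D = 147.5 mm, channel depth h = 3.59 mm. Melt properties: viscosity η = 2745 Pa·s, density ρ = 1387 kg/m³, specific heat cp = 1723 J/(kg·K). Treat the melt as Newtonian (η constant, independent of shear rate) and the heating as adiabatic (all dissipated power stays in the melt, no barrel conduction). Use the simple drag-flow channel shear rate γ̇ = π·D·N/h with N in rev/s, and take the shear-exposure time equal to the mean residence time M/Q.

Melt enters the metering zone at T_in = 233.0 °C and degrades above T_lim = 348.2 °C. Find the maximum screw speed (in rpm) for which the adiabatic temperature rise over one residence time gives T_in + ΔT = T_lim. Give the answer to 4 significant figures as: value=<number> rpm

Convert throughput: Q = 283.4 kg/h = 283.4/3600 = 0.0787222 kg/s
Mean residence time: t_res = M/Q_s = 2.54 kg / 0.0787222 kg/s = 32.2653 s
D = 147.5 mm = 0.1475 m;  h = 3.59 mm = 0.00359 m
ΔT_a = T_lim − T_in = 348.2 − 233.0 = 115.2 K
γ̇_max² = ΔT_a·ρ·cp/(η·t_res) = 115.2·1387·1723/(2745·32.2653) = 3108.39 s⁻²
Take the square root: γ̇_max = √(3108.39) = 55.7529 s⁻¹
Solve γ̇ = πDN/h for N: N_max = γ̇_max·h/(π·D) = 55.7529 × 0.00359 / (π × 0.1475) = 0.431937 rev/s = 25.9162 rpm

value=25.92 rpm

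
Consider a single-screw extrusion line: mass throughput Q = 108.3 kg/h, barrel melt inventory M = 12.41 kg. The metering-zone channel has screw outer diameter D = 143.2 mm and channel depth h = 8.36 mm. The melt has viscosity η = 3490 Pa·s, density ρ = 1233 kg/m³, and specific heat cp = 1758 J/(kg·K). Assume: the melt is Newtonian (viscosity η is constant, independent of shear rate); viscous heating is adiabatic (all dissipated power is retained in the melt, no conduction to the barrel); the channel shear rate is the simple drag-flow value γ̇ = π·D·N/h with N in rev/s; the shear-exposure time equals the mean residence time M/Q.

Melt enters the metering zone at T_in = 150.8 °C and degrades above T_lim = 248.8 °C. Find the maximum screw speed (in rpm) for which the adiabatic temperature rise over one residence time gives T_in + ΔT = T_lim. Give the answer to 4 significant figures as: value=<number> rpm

Throughput in SI: Q_s = 108.3 kg/h ÷ 3600 s/h = 0.0300833 kg/s
t_res = M / Q_s = 12.41 ÷ 0.0300833 = 412.521 s
Geometry in SI: D = 143.2 mm → 0.1432 m, h = 8.36 mm → 0.00836 m
ΔT_a = T_lim − T_in = 248.8 °C − 150.8 °C = 98 K
γ̇_max² = ΔT_a·ρ·cp/(η·t_res) = 98·1233·1758/(3490·412.521) = 147.549 s⁻²
γ̇_max = sqrt(147.549) = 12.147 s⁻¹
N_max = γ̇_max·h / (π·D) = 12.147 · 0.00836 / (π · 0.1432) = 0.225726 rev/s = 13.5436 rpm

value=13.54 rpm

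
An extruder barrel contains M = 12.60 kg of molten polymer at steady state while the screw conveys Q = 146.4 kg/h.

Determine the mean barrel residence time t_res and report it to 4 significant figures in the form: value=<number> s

value=309.8 s

Throughput in SI: Q_s = 146.4 kg/h ÷ 3600 s/h = 0.0406667 kg/s
t_res = M / Q_s = 12.60 / 0.0406667 = 309.836 s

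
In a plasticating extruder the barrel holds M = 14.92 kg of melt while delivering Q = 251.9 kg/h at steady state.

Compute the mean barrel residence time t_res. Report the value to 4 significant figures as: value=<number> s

Q_s = Q / 3600 = 251.9 / 3600 = 0.0699722 kg/s
t_res = M / Q_s = 14.92 ÷ 0.0699722 = 213.227 s

value=213.2 s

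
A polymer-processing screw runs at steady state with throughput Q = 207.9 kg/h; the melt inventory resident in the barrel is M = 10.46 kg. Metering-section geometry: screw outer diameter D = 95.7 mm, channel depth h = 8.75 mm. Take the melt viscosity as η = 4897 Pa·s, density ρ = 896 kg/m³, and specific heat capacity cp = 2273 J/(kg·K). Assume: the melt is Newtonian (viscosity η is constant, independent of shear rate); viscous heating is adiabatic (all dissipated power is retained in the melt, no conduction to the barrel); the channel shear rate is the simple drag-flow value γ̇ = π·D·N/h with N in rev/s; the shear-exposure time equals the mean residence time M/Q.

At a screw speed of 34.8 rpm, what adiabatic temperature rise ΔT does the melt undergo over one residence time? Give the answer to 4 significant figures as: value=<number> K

value=173.0 K

Q_s = Q / 3600 = 207.9 / 3600 = 0.05775 kg/s
t_res = M / Q_s = 10.46 ÷ 0.05775 = 181.126 s
Geometry in metres: D = 95.7 mm → 0.0957 m, h = 8.75 mm → 0.00875 m; screw speed N = 34.8 rpm = 0.58 rev/s
γ̇ = π D N / h = (π)(0.0957)(0.58) / 0.00875 = 19.9288 s⁻¹
Adiabatic rise: ΔT = η γ̇² t_res / (ρ cp) = 4897·(19.9288)²·181.126 / (896·2273) = 172.968 K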